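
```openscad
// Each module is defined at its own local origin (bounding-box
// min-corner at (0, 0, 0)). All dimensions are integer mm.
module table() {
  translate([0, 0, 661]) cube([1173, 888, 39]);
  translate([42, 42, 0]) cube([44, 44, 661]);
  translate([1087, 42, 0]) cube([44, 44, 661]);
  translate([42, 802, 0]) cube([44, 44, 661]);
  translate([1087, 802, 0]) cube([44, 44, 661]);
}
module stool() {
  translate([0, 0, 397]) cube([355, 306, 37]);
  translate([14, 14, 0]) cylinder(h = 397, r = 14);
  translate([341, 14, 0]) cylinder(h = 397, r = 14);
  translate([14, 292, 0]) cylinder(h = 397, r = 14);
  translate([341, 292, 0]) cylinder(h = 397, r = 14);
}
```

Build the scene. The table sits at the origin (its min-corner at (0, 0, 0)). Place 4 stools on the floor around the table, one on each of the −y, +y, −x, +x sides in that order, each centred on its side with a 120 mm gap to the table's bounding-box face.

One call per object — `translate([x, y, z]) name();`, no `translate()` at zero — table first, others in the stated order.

table();
translate([409, -426, 0]) stool();
translate([409, 1008, 0]) stool();
translate([-475, 291, 0]) stool();
translate([1293, 291, 0]) stool();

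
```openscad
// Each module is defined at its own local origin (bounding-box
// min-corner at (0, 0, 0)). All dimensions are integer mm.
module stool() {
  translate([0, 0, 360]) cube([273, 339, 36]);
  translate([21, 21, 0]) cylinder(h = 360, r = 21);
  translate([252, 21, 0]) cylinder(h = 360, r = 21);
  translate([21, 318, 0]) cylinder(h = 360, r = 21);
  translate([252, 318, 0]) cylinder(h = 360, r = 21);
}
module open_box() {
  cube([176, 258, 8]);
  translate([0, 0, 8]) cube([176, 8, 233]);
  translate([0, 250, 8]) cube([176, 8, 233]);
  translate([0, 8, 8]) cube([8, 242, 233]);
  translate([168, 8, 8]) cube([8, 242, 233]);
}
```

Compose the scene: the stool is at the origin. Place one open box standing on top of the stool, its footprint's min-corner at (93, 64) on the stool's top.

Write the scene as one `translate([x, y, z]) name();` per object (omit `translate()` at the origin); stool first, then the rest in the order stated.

stool();
translate([93, 64, 396]) open_box();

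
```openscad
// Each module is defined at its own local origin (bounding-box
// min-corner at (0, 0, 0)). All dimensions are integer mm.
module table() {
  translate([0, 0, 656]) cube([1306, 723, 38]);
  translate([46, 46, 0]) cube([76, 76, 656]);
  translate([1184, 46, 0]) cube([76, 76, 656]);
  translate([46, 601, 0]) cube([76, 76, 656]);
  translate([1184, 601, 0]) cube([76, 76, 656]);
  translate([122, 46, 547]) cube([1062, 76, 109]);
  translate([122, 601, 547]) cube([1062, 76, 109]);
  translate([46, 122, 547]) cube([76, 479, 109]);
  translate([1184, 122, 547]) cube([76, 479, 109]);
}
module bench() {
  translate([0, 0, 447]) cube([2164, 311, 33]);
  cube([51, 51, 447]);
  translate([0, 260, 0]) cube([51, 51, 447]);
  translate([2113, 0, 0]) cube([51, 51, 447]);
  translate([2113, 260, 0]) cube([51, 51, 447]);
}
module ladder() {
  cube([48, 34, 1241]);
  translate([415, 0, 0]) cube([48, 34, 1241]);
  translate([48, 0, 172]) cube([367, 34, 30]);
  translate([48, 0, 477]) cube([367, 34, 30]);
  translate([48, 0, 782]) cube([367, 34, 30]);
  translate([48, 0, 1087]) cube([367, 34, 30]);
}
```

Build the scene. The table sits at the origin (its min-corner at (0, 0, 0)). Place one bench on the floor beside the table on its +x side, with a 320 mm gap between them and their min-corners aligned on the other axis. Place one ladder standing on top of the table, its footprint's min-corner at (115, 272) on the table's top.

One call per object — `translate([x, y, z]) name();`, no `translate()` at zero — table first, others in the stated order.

table();
translate([1626, 0, 0]) bench();
translate([115, 272, 694]) ladder();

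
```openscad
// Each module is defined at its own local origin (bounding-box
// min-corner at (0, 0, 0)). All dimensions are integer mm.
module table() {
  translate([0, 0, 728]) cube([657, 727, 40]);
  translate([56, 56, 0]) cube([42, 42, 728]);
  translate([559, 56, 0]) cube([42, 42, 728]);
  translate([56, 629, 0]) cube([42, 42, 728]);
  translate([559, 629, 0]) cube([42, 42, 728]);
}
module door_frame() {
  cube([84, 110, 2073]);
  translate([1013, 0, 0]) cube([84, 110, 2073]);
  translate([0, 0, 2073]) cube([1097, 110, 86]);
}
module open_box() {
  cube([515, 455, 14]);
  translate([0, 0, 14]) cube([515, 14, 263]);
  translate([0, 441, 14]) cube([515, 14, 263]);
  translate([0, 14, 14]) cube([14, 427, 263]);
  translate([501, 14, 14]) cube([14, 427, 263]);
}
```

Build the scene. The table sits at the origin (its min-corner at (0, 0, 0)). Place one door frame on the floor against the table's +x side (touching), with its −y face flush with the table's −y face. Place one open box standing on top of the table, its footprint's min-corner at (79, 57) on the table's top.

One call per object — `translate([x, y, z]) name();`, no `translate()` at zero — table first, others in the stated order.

table();
translate([657, 0, 0]) door_frame();
translate([79, 57, 768]) open_box();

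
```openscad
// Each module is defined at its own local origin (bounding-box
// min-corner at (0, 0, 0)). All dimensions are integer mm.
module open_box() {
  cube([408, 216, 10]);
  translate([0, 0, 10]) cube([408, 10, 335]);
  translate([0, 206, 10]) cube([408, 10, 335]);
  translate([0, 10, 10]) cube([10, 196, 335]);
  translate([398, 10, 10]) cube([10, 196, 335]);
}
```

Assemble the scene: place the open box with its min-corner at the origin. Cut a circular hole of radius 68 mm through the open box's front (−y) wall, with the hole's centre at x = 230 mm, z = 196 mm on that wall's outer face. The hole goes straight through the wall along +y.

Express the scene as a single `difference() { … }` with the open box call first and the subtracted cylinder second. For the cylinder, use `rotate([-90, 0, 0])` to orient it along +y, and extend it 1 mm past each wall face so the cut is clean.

difference() {
  open_box();
  translate([230, -1, 196]) rotate([-90, 0, 0]) cylinder(h = 12, r = 68);
}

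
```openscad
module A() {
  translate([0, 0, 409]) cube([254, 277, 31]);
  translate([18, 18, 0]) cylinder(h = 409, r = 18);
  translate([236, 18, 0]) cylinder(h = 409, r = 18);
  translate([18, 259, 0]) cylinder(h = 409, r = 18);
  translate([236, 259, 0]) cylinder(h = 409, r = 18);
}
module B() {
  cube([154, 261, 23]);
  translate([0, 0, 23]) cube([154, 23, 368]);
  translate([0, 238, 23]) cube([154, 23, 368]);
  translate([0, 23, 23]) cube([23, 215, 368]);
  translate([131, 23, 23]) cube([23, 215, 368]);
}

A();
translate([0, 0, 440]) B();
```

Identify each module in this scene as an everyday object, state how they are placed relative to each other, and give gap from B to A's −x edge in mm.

The open box's min-x is at 0; the stool's min-x is 0; gap = 0 mm.

A is a stool. B is an open box. The open box is on top of the stool. The gap from the open box to the stool's −x edge is 0 mm.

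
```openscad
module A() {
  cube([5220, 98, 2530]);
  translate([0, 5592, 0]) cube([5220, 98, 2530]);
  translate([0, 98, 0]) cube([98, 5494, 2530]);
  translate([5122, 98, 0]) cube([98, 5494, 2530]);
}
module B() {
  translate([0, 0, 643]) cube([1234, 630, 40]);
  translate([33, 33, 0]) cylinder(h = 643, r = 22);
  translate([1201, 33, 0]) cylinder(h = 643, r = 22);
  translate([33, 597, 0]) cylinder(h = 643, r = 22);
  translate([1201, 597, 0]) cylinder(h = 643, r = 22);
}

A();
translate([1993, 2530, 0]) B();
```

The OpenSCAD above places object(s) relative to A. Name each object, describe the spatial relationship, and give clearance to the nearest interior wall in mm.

Clearances: x = 1895, y = 2432; minimum 1895 mm.

A is a house frame. B is a table. The table sits inside the house frame, centred. The clearance to the nearest interior wall is 1895 mm.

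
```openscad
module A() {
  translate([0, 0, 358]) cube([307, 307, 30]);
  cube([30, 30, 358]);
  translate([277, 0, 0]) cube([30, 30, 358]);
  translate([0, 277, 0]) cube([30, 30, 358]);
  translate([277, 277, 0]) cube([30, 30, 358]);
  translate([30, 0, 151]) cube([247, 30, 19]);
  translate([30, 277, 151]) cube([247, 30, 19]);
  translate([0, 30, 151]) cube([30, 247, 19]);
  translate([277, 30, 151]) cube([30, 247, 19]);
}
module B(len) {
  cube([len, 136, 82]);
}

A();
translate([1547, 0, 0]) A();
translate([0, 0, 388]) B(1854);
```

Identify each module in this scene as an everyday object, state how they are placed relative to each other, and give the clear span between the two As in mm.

A is a stool. B is a beam. A beam spans the tops of two stools. The clear span between the two stools is 1240 mm.

Second stool starts at x = 1547; first ends at x = 307; clear span = 1547 − 307 = 1240 mm.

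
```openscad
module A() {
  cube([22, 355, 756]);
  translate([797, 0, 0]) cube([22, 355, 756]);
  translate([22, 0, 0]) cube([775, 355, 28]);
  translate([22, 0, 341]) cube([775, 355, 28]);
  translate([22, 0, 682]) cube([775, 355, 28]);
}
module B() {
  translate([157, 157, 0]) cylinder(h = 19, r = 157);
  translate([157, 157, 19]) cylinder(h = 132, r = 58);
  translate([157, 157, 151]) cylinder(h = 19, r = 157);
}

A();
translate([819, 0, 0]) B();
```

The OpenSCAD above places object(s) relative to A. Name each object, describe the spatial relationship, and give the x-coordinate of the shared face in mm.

The bookshelf's +x face and the spool's −x face are both at x = 819 mm.

A is a bookshelf. B is a spool. The spool is against the bookshelf's +x side, with their −y faces flush. The x-coordinate of the shared face is 819 mm.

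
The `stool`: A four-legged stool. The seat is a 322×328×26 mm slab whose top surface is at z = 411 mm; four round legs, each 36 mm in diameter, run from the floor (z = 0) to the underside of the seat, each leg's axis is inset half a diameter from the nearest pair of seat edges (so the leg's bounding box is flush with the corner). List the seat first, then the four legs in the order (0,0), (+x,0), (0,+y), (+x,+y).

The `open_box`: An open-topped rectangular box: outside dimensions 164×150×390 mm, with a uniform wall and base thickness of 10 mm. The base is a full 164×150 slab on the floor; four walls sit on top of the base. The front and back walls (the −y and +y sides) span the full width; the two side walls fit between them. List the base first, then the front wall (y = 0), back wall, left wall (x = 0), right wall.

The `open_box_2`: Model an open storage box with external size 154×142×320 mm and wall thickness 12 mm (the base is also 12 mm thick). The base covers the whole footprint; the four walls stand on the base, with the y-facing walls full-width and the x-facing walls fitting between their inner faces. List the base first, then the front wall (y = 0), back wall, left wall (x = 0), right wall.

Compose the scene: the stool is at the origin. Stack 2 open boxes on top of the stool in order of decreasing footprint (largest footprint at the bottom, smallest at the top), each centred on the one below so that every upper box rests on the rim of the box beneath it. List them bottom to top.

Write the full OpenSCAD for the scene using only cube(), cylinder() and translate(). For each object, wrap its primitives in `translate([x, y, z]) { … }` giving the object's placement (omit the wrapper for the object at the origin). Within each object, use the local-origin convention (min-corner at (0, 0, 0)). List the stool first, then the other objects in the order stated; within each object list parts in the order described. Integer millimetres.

translate([0, 0, 385]) cube([322, 328, 26]);
translate([18, 18, 0]) cylinder(h = 385, r = 18);
translate([304, 18, 0]) cylinder(h = 385, r = 18);
translate([18, 310, 0]) cylinder(h = 385, r = 18);
translate([304, 310, 0]) cylinder(h = 385, r = 18);
translate([79, 89, 411]) {
  cube([164, 150, 10]);
  translate([0, 0, 10]) cube([164, 10, 380]);
  translate([0, 140, 10]) cube([164, 10, 380]);
  translate([0, 10, 10]) cube([10, 130, 380]);
  translate([154, 10, 10]) cube([10, 130, 380]);
}
translate([84, 93, 801]) {
  cube([154, 142, 12]);
  translate([0, 0, 12]) cube([154, 12, 308]);
  translate([0, 130, 12]) cube([154, 12, 308]);
  translate([0, 12, 12]) cube([12, 118, 308]);
  translate([142, 12, 12]) cube([12, 118, 308]);
}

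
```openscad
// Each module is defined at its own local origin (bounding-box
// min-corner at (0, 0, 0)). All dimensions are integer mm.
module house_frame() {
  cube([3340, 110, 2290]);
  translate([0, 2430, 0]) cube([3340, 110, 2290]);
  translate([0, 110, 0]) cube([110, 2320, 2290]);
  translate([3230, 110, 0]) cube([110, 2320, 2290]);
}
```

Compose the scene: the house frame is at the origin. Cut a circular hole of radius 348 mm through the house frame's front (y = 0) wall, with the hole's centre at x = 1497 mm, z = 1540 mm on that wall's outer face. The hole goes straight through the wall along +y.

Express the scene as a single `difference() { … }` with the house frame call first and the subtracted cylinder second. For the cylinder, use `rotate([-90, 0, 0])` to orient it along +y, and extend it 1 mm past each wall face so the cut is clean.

difference() {
  house_frame();
  translate([1497, -1, 1540]) rotate([-90, 0, 0]) cylinder(h = 112, r = 348);
}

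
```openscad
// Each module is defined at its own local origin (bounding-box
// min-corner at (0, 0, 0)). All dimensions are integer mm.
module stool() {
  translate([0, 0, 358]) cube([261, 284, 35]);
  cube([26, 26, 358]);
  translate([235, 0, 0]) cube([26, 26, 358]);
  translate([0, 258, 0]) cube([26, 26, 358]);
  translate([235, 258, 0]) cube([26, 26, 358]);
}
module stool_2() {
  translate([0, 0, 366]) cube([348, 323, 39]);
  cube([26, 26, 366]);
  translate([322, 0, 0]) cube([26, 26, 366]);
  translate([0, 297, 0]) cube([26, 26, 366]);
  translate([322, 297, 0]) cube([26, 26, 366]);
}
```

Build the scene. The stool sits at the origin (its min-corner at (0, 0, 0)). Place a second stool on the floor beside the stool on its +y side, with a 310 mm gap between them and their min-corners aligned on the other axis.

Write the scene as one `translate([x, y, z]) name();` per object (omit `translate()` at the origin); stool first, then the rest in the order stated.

stool();
translate([0, 594, 0]) stool_2();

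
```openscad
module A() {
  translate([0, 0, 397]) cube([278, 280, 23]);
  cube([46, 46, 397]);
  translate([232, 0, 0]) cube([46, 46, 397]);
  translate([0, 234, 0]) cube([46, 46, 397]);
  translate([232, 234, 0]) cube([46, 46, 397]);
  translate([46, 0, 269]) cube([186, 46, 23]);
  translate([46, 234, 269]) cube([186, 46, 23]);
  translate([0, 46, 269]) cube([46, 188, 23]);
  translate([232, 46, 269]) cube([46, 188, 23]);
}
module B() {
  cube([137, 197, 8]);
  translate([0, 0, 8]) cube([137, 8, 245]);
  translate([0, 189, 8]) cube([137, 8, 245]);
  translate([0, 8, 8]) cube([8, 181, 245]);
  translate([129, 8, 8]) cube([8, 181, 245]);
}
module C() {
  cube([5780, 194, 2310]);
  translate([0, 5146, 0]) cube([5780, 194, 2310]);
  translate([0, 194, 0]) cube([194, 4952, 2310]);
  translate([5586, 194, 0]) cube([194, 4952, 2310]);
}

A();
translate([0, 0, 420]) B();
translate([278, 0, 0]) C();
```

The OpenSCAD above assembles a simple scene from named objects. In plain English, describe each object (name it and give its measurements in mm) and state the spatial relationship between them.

A is a simple wooden stool: a rectangular seat 278 mm (x) by 280 mm (y), 23 mm thick, top face at z = 420 mm, on four square legs, each 46×46 mm in cross-section. The legs rest on z = 0, each flush with a corner of the seat. Four stretchers, 46 mm wide and 23 mm tall, connect adjacent legs with their undersides at z = 269 mm, each running between the inner faces of the legs it joins and aligned with the legs' outer faces on the other axis.

B is an open-topped rectangular box: outside dimensions 137×197×253 mm, with a uniform wall and base thickness of 8 mm. The base is a full 137×197 slab on the floor; four walls sit on top of the base. The front and back walls (the −y and +y sides) span the full width; the two side walls fit between them.

C is the wall frame of a small rectangular building: four walls, each 2310 mm tall and 194 mm thick, enclosing a footprint 5780 mm (x) by 5340 mm (y) outside-to-outside, with no floor or roof. The front and back walls (the −y and +y sides) span the full width; the two side walls fit between them.

The open box is on top of the stool. The house frame is against the stool's +x side, with their −y faces flush.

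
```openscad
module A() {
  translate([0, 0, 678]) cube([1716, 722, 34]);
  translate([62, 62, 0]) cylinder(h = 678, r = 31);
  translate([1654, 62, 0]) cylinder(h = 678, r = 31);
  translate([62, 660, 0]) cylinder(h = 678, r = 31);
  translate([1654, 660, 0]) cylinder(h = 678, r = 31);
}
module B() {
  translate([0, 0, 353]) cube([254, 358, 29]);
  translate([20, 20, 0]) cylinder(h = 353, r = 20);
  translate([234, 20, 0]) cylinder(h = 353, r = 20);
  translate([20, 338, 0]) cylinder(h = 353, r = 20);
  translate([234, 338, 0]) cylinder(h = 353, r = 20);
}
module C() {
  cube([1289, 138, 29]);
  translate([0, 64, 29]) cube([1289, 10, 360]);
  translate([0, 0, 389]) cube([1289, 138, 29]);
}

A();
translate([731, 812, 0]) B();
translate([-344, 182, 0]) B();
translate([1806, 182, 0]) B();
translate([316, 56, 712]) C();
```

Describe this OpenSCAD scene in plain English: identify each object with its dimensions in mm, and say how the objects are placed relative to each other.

A is a table: top 1716 mm (x) × 722 mm (y), 34 mm thick, upper face at z = 712 mm, on four round legs of 62 mm diameter, each leg's bounding box inset 31 mm from the nearest pair of top edges, running from z = 0 to the bottom of the top.

B is a simple wooden stool: a rectangular seat 254 mm (x) by 358 mm (y), 29 mm thick, top face at z = 382 mm, on four round legs, each 40 mm in diameter. The legs rest on z = 0, each leg's axis is inset half a diameter from the nearest pair of seat edges (so the leg's bounding box is flush with the corner).

C is an I-beam lying along x, 1289 mm long. Overall section height 418 mm. Two flanges 138 mm wide (y) and 29 mm thick, one on the floor and one at the top; a web 10 mm thick runs between them, centred on the flange width.

Three stools sit around the table at the +y, −x, +x sides. The I-beam is on top of the table.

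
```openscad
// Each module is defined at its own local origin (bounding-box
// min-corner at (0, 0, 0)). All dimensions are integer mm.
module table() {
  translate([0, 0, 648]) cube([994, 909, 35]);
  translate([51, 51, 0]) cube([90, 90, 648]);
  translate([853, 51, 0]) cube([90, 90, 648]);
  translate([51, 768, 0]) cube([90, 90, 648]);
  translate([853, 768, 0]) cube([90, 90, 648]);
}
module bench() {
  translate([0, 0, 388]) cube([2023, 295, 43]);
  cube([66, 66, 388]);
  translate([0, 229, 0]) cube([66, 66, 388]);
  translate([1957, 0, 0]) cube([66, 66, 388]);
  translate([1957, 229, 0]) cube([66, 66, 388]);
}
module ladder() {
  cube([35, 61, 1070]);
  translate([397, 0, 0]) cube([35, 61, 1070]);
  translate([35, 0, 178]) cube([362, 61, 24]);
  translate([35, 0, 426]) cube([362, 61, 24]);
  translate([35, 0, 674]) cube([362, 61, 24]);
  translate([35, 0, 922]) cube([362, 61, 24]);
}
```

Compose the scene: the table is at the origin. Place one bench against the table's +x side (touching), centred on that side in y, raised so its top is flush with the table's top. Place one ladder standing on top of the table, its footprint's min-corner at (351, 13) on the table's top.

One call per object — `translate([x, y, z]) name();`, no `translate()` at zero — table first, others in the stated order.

table();
translate([994, 307, 252]) bench();
translate([351, 13, 683]) ladder();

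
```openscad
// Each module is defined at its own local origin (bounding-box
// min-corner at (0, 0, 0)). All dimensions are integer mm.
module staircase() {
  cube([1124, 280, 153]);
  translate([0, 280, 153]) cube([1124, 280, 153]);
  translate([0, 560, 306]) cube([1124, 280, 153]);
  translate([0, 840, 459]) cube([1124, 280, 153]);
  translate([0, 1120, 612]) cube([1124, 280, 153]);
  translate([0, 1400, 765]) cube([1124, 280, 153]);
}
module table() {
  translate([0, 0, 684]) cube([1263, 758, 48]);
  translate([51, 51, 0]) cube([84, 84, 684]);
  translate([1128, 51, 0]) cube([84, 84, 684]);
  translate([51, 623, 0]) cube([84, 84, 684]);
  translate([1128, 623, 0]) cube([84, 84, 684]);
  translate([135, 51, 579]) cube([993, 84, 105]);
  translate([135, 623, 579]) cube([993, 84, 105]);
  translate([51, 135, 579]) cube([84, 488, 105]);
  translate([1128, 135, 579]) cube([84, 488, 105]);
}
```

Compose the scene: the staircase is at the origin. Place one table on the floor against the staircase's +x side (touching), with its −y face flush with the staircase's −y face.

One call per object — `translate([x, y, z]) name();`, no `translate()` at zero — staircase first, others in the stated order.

staircase();
translate([1124, 0, 0]) table();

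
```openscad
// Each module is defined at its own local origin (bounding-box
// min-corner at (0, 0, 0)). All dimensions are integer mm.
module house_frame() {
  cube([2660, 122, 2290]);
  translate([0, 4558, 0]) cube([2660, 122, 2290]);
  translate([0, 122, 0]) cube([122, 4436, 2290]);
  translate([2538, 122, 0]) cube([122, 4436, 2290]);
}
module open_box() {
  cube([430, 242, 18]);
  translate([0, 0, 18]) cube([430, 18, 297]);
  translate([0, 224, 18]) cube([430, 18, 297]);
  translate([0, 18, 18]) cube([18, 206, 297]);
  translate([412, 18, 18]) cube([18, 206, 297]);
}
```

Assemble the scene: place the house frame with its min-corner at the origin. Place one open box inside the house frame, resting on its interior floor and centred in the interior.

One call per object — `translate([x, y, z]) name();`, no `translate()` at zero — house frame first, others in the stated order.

house_frame();
translate([1115, 2219, 0]) open_box();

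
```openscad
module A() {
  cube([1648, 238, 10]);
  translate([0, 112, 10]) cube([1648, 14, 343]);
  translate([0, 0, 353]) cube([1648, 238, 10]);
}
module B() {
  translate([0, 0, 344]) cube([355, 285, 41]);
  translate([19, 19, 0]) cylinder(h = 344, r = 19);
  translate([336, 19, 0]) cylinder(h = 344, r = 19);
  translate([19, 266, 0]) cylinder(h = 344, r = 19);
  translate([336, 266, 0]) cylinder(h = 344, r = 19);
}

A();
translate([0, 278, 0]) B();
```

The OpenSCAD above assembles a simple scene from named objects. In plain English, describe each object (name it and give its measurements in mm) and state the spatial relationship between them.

A is an I-beam lying along x, 1648 mm long. Overall section height 363 mm. Two flanges 238 mm wide (y) and 10 mm thick, one on the floor and one at the top; a web 14 mm thick runs between them, centred on the flange width.

B is a simple wooden stool: a rectangular seat 355 mm (x) by 285 mm (y), 41 mm thick, top face at z = 385 mm, on four round legs, each 38 mm in diameter. The legs rest on z = 0, each leg's axis is inset half a diameter from the nearest pair of seat edges (so the leg's bounding box is flush with the corner).

The stool is on the floor beside the I-beam on its +y side.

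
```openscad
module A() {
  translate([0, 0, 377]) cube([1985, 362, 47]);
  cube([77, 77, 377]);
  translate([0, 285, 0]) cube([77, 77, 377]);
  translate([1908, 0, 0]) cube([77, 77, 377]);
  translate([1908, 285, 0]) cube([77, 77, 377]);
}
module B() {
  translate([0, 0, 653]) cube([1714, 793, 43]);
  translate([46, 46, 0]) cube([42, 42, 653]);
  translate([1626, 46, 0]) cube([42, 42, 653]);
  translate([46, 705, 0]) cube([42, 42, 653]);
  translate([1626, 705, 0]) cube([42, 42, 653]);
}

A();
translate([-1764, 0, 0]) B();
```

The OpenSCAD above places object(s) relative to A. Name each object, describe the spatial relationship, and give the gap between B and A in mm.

A is a bench. B is a table. The table is on the floor beside the bench on its −x side. The gap between the table and the bench is 50 mm.

The table's nearest face is 50 mm from the bench's −x face.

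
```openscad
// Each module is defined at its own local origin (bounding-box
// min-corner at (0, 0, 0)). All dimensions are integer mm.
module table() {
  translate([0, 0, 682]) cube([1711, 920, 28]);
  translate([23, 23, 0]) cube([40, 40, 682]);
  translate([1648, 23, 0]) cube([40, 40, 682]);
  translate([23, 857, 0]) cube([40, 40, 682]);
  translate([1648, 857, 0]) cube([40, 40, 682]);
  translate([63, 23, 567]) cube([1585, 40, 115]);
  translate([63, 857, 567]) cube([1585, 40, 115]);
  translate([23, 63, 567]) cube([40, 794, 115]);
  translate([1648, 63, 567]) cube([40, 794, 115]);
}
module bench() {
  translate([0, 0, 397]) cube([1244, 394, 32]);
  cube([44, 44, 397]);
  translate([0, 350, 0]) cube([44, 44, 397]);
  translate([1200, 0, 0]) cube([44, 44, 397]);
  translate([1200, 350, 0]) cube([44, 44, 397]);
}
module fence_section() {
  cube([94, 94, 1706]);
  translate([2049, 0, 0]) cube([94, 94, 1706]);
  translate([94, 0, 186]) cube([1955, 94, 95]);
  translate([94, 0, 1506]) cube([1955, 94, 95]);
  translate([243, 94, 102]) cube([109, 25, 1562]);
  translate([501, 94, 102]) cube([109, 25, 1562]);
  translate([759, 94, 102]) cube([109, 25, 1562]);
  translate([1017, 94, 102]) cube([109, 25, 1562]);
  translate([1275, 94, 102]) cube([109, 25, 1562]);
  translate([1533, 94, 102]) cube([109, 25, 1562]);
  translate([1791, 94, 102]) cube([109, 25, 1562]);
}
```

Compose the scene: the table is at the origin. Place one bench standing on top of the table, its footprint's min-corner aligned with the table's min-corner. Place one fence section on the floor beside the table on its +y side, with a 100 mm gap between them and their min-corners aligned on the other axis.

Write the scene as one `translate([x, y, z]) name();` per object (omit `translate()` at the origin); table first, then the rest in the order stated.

table();
translate([0, 0, 710]) bench();
translate([0, 1020, 0]) fence_section();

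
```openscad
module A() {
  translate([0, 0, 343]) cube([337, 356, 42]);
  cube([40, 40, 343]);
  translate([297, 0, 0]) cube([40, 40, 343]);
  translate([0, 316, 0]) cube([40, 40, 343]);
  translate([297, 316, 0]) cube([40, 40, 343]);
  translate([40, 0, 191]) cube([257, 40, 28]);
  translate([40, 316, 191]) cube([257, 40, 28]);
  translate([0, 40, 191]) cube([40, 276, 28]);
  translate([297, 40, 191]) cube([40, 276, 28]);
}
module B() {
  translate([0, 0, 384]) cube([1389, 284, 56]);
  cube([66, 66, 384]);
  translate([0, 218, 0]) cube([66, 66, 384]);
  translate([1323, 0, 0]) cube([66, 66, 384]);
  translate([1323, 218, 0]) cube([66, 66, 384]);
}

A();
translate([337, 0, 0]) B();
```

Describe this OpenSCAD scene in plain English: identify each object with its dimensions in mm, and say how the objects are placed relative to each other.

A is a four-legged stool. The seat is 337×356 mm, 42 mm thick, top at z = 385 mm. It stands on four square legs, each 40×40 mm in cross-section, from z = 0 to the seat underside, each flush with a corner of the seat. Four stretchers, 40 mm wide and 28 mm tall, connect adjacent legs with their undersides at z = 191 mm, each running between the inner faces of the legs it joins and aligned with the legs' outer faces on the other axis.

B is a long wooden bench with a 1389 mm (x) × 284 mm (y) seat, 56 mm thick, its top surface 440 mm above the floor. Four 66 mm square legs at the seat corners, flush with the edges, run from z = 0 to the seat underside.

The bench is against the stool's +x side, with their −y faces flush.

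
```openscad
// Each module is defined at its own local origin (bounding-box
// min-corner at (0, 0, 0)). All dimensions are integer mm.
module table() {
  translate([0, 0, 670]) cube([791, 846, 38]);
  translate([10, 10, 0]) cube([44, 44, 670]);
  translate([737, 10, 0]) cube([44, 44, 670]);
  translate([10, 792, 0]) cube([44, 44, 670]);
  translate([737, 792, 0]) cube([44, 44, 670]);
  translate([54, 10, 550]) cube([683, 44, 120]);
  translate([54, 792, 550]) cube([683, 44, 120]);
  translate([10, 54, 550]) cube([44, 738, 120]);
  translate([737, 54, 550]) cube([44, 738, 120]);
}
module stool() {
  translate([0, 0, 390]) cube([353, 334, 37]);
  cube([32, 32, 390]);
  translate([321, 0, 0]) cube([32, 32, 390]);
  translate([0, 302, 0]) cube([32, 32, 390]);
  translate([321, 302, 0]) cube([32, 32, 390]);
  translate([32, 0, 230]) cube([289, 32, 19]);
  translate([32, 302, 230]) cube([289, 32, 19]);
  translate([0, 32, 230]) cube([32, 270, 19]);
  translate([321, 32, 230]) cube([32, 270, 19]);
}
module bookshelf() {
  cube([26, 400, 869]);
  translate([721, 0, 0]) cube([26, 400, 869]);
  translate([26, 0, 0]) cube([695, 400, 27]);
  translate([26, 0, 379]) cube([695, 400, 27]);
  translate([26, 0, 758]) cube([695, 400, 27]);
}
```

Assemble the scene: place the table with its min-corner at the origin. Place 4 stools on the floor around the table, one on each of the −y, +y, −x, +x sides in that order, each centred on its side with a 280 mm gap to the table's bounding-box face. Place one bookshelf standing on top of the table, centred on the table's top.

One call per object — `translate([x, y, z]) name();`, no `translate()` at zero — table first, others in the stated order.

table();
translate([219, -614, 0]) stool();
translate([219, 1126, 0]) stool();
translate([-633, 256, 0]) stool();
translate([1071, 256, 0]) stool();
translate([22, 223, 708]) bookshelf();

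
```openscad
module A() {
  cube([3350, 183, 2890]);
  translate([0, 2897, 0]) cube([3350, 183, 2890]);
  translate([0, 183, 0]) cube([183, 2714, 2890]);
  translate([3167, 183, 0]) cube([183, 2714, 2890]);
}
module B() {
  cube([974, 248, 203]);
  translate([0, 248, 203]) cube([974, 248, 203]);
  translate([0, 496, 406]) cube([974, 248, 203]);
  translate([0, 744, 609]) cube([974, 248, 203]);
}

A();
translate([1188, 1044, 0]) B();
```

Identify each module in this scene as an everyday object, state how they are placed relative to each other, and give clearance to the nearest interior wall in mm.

A is a house frame. B is a staircase. The staircase sits inside the house frame, centred. The clearance to the nearest interior wall is 861 mm.

Clearances: x = 1005, y = 861; minimum 861 mm.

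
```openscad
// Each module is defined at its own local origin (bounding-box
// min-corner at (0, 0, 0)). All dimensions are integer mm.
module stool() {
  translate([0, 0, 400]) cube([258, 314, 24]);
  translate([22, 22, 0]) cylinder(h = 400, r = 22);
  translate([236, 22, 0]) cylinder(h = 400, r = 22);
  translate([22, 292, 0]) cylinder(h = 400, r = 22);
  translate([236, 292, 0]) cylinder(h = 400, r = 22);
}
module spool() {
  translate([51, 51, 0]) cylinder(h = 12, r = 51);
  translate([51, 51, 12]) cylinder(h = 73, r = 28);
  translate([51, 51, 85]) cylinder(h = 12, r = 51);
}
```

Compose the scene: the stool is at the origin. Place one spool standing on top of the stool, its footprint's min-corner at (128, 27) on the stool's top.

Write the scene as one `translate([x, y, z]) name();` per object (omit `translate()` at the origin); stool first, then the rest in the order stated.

stool();
translate([128, 27, 424]) spool();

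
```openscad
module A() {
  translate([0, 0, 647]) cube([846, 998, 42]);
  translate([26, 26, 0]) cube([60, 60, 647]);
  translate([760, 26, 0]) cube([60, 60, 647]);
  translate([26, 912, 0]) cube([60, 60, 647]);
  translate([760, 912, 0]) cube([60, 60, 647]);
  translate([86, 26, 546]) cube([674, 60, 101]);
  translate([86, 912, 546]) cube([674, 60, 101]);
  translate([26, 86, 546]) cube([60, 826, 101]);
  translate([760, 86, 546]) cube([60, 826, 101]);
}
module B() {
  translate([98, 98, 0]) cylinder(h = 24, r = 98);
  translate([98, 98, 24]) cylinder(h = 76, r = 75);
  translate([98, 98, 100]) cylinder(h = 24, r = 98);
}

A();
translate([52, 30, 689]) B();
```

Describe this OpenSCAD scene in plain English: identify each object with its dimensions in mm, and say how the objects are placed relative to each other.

A is a table: top 846 mm (x) × 998 mm (y), 42 mm thick, upper face at z = 689 mm, on four 60×60 mm square legs, each inset 26 mm from the nearest pair of top edges, running from z = 0 to the bottom of the top. Four apron rails, 60 mm thick and 101 mm tall, run between adjacent legs with their top edges flush with the underside of the top and their outer faces flush with the legs' outer faces.

B is a spool: two coaxial disc flanges of radius 98 mm and thickness 24 mm, joined by a core cylinder of radius 75 mm and height 76 mm. The lower flange rests on z = 0 and the three cylinders share a vertical axis.

The spool is on top of the table.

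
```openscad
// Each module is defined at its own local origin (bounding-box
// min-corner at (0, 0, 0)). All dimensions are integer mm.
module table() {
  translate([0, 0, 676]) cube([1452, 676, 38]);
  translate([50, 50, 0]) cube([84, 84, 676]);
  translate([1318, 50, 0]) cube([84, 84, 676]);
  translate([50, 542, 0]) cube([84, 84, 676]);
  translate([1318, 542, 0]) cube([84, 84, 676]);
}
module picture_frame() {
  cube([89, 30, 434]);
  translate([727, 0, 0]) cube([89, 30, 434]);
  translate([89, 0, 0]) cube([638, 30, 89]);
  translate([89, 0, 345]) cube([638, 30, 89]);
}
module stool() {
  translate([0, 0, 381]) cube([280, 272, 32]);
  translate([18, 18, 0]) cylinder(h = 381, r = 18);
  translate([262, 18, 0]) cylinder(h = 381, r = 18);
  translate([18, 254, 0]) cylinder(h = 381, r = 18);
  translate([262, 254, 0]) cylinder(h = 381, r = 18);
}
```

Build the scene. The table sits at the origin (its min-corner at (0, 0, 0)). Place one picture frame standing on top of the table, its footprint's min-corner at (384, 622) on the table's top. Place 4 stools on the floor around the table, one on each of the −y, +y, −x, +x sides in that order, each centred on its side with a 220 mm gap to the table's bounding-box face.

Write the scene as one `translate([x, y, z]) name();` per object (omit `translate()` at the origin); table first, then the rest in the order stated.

table();
translate([384, 622, 714]) picture_frame();
translate([586, -492, 0]) stool();
translate([586, 896, 0]) stool();
translate([-500, 202, 0]) stool();
translate([1672, 202, 0]) stool();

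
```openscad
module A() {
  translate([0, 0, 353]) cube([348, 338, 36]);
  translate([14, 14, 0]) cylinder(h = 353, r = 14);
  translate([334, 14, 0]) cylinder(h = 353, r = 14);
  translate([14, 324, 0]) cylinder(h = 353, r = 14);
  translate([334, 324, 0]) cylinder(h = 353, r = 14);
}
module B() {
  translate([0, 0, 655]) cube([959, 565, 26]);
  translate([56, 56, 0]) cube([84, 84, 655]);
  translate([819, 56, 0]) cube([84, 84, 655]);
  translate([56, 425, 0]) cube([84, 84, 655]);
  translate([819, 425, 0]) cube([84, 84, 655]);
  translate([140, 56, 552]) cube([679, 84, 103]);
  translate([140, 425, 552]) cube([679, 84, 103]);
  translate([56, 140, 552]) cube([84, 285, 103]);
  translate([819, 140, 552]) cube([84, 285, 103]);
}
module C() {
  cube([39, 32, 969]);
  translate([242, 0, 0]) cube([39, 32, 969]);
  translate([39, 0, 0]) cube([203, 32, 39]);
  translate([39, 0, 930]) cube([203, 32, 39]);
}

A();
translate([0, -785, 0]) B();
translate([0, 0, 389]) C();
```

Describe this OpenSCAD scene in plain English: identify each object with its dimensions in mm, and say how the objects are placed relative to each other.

A is a four-legged stool. The seat is 348×338 mm, 36 mm thick, top at z = 389 mm. It stands on four round legs, each 28 mm in diameter, from z = 0 to the seat underside, each leg's axis is inset half a diameter from the nearest pair of seat edges (so the leg's bounding box is flush with the corner).

B is a rectangular dining table. The top is 959×565×26 mm with its upper surface at z = 681 mm. It stands on four 84×84 mm square legs, each inset 56 mm from the nearest pair of top edges, running from the floor to the underside of the top. Four apron rails, 84 mm thick and 103 mm tall, run between adjacent legs with their top edges flush with the underside of the top and their outer faces flush with the legs' outer faces.

C is a picture frame with a 203×891 mm rectangular opening (x by z) and a uniform 39 mm border on every side. Frame depth is 32 mm along y. It is built from two vertical stiles running the full outside height and two horizontal rails spanning the gap between the stiles.

The table is on the floor beside the stool on its −y side. The picture frame is on top of the stool.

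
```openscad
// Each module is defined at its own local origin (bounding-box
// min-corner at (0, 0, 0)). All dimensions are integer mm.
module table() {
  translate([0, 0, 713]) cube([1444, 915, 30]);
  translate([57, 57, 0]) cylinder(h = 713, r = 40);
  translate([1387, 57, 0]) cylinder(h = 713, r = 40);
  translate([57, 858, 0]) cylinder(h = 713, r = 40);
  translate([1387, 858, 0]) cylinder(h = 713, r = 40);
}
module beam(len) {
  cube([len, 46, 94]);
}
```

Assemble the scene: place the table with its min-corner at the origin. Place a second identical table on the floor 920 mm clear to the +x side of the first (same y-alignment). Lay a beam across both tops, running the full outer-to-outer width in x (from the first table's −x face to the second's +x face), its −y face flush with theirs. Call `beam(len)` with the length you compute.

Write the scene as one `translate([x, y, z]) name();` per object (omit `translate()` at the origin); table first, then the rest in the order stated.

table();
translate([2364, 0, 0]) table();
translate([0, 0, 743]) beam(3808);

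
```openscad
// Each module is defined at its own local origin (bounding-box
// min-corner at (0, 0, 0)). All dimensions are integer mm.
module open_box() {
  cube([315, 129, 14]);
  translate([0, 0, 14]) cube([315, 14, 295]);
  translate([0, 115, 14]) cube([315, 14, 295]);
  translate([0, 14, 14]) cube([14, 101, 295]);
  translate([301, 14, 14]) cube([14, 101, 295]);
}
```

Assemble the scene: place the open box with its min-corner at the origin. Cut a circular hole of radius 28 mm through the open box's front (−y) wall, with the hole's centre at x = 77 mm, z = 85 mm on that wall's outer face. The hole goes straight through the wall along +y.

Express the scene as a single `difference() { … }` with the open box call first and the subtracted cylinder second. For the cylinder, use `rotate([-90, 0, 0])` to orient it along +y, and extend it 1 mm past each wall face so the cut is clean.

difference() {
  open_box();
  translate([77, -1, 85]) rotate([-90, 0, 0]) cylinder(h = 16, r = 28);
}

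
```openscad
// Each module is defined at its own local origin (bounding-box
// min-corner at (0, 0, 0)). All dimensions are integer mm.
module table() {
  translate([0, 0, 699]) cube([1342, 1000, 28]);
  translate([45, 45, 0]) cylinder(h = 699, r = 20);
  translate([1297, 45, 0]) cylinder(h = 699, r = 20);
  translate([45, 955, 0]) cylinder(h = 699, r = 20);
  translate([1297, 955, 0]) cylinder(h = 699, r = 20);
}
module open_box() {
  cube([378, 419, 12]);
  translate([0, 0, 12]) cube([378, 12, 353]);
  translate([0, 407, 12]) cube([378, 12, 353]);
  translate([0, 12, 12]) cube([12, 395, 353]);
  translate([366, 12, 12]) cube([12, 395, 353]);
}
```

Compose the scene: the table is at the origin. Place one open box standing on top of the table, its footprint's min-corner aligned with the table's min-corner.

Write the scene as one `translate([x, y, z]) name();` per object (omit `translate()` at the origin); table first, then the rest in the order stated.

table();
translate([0, 0, 727]) open_box();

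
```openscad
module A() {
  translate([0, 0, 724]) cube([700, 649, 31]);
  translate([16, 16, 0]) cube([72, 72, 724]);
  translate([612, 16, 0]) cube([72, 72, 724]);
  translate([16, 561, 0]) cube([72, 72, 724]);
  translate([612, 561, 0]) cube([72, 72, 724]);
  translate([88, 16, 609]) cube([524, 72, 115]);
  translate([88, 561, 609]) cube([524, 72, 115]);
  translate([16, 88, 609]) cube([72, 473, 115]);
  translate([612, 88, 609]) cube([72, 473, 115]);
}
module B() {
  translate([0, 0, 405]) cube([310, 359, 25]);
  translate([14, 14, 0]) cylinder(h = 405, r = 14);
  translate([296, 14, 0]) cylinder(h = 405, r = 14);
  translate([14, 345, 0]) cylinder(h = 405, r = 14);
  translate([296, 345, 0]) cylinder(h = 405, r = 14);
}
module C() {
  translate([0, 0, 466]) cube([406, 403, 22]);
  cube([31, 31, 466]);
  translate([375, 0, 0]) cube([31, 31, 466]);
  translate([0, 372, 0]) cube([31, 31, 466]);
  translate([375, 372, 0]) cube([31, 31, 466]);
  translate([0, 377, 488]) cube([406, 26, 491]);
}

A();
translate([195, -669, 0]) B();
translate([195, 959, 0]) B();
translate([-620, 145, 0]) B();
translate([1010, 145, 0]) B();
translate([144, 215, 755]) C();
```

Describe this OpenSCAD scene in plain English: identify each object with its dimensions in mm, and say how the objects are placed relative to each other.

A is a table with a 700×649 mm rectangular top, 31 mm thick, top surface at z = 755 mm, supported by four 72×72 mm square legs, each inset 16 mm from the nearest pair of top edges, running from the floor. Four apron rails, 72 mm thick and 115 mm tall, run between adjacent legs with their top edges flush with the underside of the top and their outer faces flush with the legs' outer faces.

B is a simple wooden stool: a rectangular seat 310 mm (x) by 359 mm (y), 25 mm thick, top face at z = 430 mm, on four round legs, each 28 mm in diameter. The legs rest on z = 0, each leg's axis is inset half a diameter from the nearest pair of seat edges (so the leg's bounding box is flush with the corner).

C is a chair: 406×403 mm seat, 22 mm thick, top at z = 488 mm, on four 31 mm square corner legs flush with the seat edges. A 26 mm thick backrest slab spans the full seat width, extending 491 mm above the seat top, its back face flush with the seat's +y edge.

Four stools sit around the table at the −y, +y, −x, +x sides. The chair is on top of the table.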